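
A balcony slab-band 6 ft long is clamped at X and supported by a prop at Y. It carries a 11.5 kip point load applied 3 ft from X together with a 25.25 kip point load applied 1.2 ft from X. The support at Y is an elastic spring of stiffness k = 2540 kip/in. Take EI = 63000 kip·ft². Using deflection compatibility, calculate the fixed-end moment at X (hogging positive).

M_X = 35.59 kip·ft

Release the roller at Y. Primary structure: cantilever fixed at X.
Deflection at Y on the released cantilever, summing each load's contribution:
  point load 11.5 at a = 3: Pa²(3L − a)/(6EI) = 258.8/EI
  point load 25.25 at a = 1.2: Pa²(3L − a)/(6EI) = 101.8/EI
  δ_0 = 360.6/EI
Tip deflection under a unit load at Y: L³/(3EI) = 72/EI.
With EI = 63000 kip·ft²: δ_0 = 0.005723 ft and δ_{YY} = 0.001143 ft/kip.
Compatibility — the spring shortens by R_Y/k under the reaction it provides: δ_0 − R_Y·δ_{YY} = R_Y/k. With 1/k = 1/(2540×12) ft/kip = 0.000033 ft/kip, R_Y = δ_0 / (δ_{YY} + 1/k) = 0.005723 / (0.001143 + 0.000033) = 4.868 kip.
Moment equilibrium about X: M_X = Σ(load moments about X) − R_Y·L = 64.8 − 4.868×6 = 35.59 kip·ft.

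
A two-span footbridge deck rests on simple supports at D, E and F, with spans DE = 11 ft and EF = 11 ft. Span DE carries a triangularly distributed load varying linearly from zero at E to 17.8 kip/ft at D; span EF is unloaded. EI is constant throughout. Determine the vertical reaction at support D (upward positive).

Release continuity at E by inserting a hinge; the redundant is the internal moment M_E. The primary structure is two simply-supported spans DE and EF.
Discontinuity in slope at E on the released structure — sum the simple-span end rotations:
  span DE: triangular load, peak 17.8: 7w₀L³/(360EI) = 460.7/EI
  relative rotation θ_0 = (460.7 + 0)/EI = 460.7/EI
A unit hogging moment at E produces rotation L₁/(3EI) + L₂/(3EI) = 7.333/EI.
Compatibility: M_E·(L₁+L₂)/(3EI) = θ_0, giving M_E = 62.82 kip·ft (hogging).
Span DE, ΣM about D with M_E applied at E: R_E^{DE}·11 = 359 + 62.82, so R_E^{DE} = 38.34 kip and R_D = 97.9 − 38.34 = 59.56 kip.

R_D = 59.56 kip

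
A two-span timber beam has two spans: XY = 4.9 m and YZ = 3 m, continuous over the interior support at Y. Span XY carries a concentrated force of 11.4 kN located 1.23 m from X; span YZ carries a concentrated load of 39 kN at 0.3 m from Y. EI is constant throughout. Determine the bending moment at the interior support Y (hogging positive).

M_Y = 7.873 kN·m

Insert a hinge at Y; M_Y is the redundant, and each span becomes simply supported.
Rotations at Y on the released spans (each span's end-slope, ×1/EI):
  span XY: point load 11.4 at a = 1.23: Pab(L + a)/(6LEI) = 10.73/EI
  span YZ: point load 39 at a = 0.3: Pab(L + b)/(6LEI) = 10/EI
  relative rotation θ_0 = (10.73 + 10)/EI = 20.73/EI
A unit hogging moment at Y produces rotation L₁/(3EI) + L₂/(3EI) = 2.633/EI.
Slope continuity at Y: θ_0 = M_Y·2.633/EI, so M_Y = 20.73/2.633 = 7.873 kN·m (hogging).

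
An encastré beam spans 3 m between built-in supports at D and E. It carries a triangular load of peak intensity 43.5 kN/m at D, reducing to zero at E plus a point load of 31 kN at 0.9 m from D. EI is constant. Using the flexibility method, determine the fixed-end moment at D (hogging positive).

Release both end moments; the primary structure is a simply-supported span DE with redundants M_D and M_E.
On the primary (simply-supported) span, the end slopes from the loading are:
  at D: triangular load, peak 43.5: w₀L³/(45EI) = 26.1/EI
  at E: triangular load, peak 43.5: 7w₀L³/(360EI) = 22.84/EI
  at D: point load 31 at a = 0.9: Pab(L + b)/(6LEI) = 16.6/EI
  at E: point load 31 at a = 0.9: Pab(L + a)/(6LEI) = 12.69/EI
  θ_D0 = 42.7/EI,  θ_E0 = 35.53/EI
Flexibility coefficients: a unit moment at one end gives L/(3EI) there and L/(6EI) at the far end, so f₁₁ = f₂₂ = 1/EI and f₁₂ = f₂₁ = 0.5/EI.
Compatibility — zero rotation at each built-in end:
  1 M_D + 0.5 M_E = 42.7
  0.5 M_D + 1 M_E = 35.53
Solving the pair gives M_D = 33.25 kN·m and M_E = 18.91 kN·m (hogging).

M_D = 33.25 kN·m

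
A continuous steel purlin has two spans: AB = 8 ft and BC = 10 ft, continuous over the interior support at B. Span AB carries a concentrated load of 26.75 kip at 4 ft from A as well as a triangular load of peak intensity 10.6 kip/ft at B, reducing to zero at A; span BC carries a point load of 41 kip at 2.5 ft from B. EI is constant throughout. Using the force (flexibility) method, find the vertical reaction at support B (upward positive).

Take M_B as the redundant. Released structure: two simple spans AB and BC with a hinge at B.
End slopes at the hinge B, treating each span as simply supported:
  span AB: point load 26.75 at a = 4: Pab(L + a)/(6LEI) = 107/EI
  span AB: triangular load, peak 10.6: w₀L³/(45EI) = 120.6/EI
  span BC: point load 41 at a = 2.5: Pab(L + b)/(6LEI) = 224.2/EI
  relative rotation θ_0 = (227.6 + 224.2)/EI = 451.8/EI
A unit hogging moment at B produces rotation L₁/(3EI) + L₂/(3EI) = 6/EI.
Compatibility: M_B·(L₁+L₂)/(3EI) = θ_0, giving M_B = 75.3 kip·ft (hogging).
Span AB, ΣM about A with M_B applied at B: R_B^{AB}·8 = 333.1 + 75.3, so R_B^{AB} = 51.05 kip and R_A = 69.15 − 51.05 = 18.1 kip.
Span BC, ΣM about C: R_B^{BC}·10 = 307.5 + 75.3, so R_B^{BC} = 38.28 kip and R_C = 41 − 38.28 = 2.72 kip.
R_B = 51.05 + 38.28 = 89.34 kip.

R_B = 89.34 kip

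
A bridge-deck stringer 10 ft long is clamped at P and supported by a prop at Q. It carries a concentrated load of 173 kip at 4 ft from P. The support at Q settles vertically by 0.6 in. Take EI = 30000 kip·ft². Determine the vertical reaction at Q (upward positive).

Take the reaction at Q as the redundant and release it; the primary structure is a cantilever fixed at P.
Downward deflection at the released point Q due to the loads:
  point load 173 at a = 4: Pa²(3L − a)/(6EI) = 11995/EI
Tip deflection under a unit load at Q: L³/(3EI) = 333.3/EI.
With EI = 30000 kip·ft²: δ_0 = 0.39982 ft and δ_{QQ} = 0.011111 ft/kip.
Compatibility — the beam at Q must follow the support down by 0.05 ft: δ_0 − R_Q·δ_{QQ} = 0.05, so R_Q = (0.39982 − 0.05)/0.011111 = 31.48 kip.

R_Q = 31.48 kip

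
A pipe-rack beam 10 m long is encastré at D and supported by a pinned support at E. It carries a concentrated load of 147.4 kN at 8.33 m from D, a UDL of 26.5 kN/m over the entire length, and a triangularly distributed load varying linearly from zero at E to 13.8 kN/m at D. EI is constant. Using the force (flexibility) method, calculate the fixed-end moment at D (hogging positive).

Remove the prop at E; the released (primary) structure is a cantilever built in at D.
Downward deflection at the released point E due to the loads:
  point load 147.4 at a = 8.33: Pa²(3L − a)/(6EI) = 36940/EI
  UDL 26.5: wL⁴/(8EI) = 33125/EI
  triangular load, peak 13.8 at the fixed end: w₀L⁴/(30EI) = 4600/EI
  δ_0 = 74665/EI
Tip deflection under a unit load at E: L³/(3EI) = 333.3/EI.
The prop prevents deflection at E: R_E = δ_0/δ_{EE} = 74665/333.3 = 224 kN.
Moment equilibrium about D: M_D = Σ(load moments about D) − R_E·L = 2783 − 224×10 = 542.9 kN·m.

M_D = 542.9 kN·m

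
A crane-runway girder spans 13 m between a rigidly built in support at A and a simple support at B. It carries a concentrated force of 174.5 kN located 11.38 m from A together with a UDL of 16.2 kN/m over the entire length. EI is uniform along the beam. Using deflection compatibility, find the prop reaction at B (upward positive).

R_B = 221 kN

Release the roller at B. Primary structure: cantilever fixed at A.
Downward deflection at the released point B due to the loads:
  point load 174.5 at a = 11.38: Pa²(3L − a)/(6EI) = 104029/EI
  UDL 16.2: wL⁴/(8EI) = 57836/EI
  δ_0 = 161865/EI
Flexibility coefficient — unit upward force at B: δ_{BB} = L³/(3EI) = 732.3/EI.
The prop prevents deflection at B: R_B = δ_0/δ_{BB} = 161865/732.3 = 221 kN.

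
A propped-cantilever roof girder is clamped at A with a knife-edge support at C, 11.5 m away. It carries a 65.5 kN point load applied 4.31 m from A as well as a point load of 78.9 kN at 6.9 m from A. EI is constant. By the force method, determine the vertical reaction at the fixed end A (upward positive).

Take the reaction at C as the redundant and release it; the primary structure is a cantilever fixed at A.
Free-end deflection of the primary structure under the applied loading (downward +):
  point load 65.5 at a = 4.31: Pa²(3L − a)/(6EI) = 6122/EI
  point load 78.9 at a = 6.9: Pa²(3L − a)/(6EI) = 17280/EI
  δ_0 = 23402/EI
Tip deflection under a unit load at C: L³/(3EI) = 507/EI.
The prop prevents deflection at C: R_C = δ_0/δ_{CC} = 23402/507 = 46.16 kN.
Vertical equilibrium: R_A = ΣP − R_C = 144.4 − 46.16 = 98.24 kN.

R_A = 98.24 kN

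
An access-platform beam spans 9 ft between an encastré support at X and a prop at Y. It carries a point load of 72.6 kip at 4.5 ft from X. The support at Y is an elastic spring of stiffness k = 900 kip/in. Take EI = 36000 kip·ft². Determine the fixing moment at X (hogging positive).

Remove the prop at Y; the released (primary) structure is a cantilever built in at X.
Deflection at Y on the released cantilever, summing each load's contribution:
  point load 72.6 at a = 4.5: Pa²(3L − a)/(6EI) = 5513/EI
Flexibility coefficient — unit upward force at Y: δ_{YY} = L³/(3EI) = 243/EI.
With EI = 36000 kip·ft²: δ_0 = 0.15314 ft and δ_{YY} = 0.00675 ft/kip.
Compatibility — the spring shortens by R_Y/k under the reaction it provides: δ_0 − R_Y·δ_{YY} = R_Y/k. With 1/k = 1/(900×12) ft/kip = 0.000093 ft/kip, R_Y = δ_0 / (δ_{YY} + 1/k) = 0.15314 / (0.00675 + 0.000093) = 22.38 kip.
Moment equilibrium about X: M_X = Σ(load moments about X) − R_Y·L = 326.7 − 22.38×9 = 125.3 kip·ft.

M_X = 125.3 kip·ft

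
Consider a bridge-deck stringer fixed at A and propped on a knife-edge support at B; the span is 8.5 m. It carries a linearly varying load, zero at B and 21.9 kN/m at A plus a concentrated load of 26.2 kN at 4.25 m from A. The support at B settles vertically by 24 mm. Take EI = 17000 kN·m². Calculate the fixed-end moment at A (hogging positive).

Choose R_B as the redundant. The primary structure is the cantilever fixed at A.
Free-end deflection of the primary structure under the applied loading (downward +):
  triangular load, peak 21.9 at the fixed end: w₀L⁴/(30EI) = 3811/EI
  point load 26.2 at a = 4.25: Pa²(3L − a)/(6EI) = 1676/EI
  δ_0 = 5487/EI
Tip deflection under a unit load at B: L³/(3EI) = 204.7/EI.
With EI = 17000 kN·m²: δ_0 = 0.32275 m and δ_{BB} = 0.012042 m/kN.
Compatibility — the beam at B must follow the support down by 0.024 m: δ_0 − R_B·δ_{BB} = 0.024, so R_B = (0.32275 − 0.024)/0.012042 = 24.81 kN.
Moment equilibrium about A: M_A = Σ(load moments about A) − R_B·L = 375.1 − 24.81×8.5 = 164.2 kN·m.

M_A = 164.2 kN·m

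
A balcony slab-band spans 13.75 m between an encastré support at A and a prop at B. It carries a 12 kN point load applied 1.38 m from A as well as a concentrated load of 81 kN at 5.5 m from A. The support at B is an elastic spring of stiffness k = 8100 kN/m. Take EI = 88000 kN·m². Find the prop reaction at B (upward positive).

R_B = 16.81 kN

Remove the prop at B; the released (primary) structure is a cantilever built in at A.
Primary-structure tip deflection at B by superposition:
  point load 12 at a = 1.38: Pa²(3L − a)/(6EI) = 151.9/EI
  point load 81 at a = 5.5: Pa²(3L − a)/(6EI) = 14599/EI
  δ_0 = 14751/EI
Tip deflection under a unit load at B: L³/(3EI) = 866.5/EI.
With EI = 88000 kN·m²: δ_0 = 0.16763 m and δ_{BB} = 0.009847 m/kN.
Compatibility — the spring shortens by R_B/k under the reaction it provides: δ_0 − R_B·δ_{BB} = R_B/k. With 1/k = 0.000123 m/kN, R_B = δ_0 / (δ_{BB} + 1/k) = 0.16763 / (0.009847 + 0.000123) = 16.81 kN.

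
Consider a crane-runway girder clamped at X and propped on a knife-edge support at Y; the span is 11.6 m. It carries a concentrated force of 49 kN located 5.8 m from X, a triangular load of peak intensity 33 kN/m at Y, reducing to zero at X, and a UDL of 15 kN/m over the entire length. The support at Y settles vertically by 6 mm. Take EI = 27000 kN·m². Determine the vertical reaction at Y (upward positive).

R_Y = 185.5 kN

Release the roller at Y. Primary structure: cantilever fixed at X.
Free-end deflection of the primary structure under the applied loading (downward +):
  point load 49 at a = 5.8: Pa²(3L − a)/(6EI) = 7967/EI
  triangular load, peak 33 at the free end: 11w₀L⁴/(120EI) = 54772/EI
  UDL 15: wL⁴/(8EI) = 33949/EI
  δ_0 = 96688/EI
Tip deflection under a unit load at Y: L³/(3EI) = 520.3/EI.
With EI = 27000 kN·m²: δ_0 = 3.5811 m and δ_{YY} = 0.01927 m/kN.
Compatibility — the beam at Y must follow the support down by 0.006 m: δ_0 − R_Y·δ_{YY} = 0.006, so R_Y = (3.5811 − 0.006)/0.01927 = 185.5 kN.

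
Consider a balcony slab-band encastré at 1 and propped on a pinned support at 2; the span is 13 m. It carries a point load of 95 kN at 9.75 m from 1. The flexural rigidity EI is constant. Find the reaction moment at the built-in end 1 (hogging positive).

Remove the prop at 2; the released (primary) structure is a cantilever built in at 1.
Primary-structure tip deflection at 2 by superposition:
  point load 95 at a = 9.75: Pa²(3L − a)/(6EI) = 44026/EI
Tip deflection under a unit load at 2: L³/(3EI) = 732.3/EI.
The prop prevents deflection at 2: R_2 = δ_0/δ_{22} = 44026/732.3 = 60.12 kN.
Moment equilibrium about 1: M_1 = Σ(load moments about 1) − R_2·L = 926.2 − 60.12×13 = 144.7 kN·m.

M_1 = 144.7 kN·m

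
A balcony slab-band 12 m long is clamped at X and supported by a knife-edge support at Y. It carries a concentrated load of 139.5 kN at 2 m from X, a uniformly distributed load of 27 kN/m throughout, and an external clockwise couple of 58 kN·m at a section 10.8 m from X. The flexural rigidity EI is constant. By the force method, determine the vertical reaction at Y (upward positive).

R_Y = 134.2 kN

Choose R_Y as the redundant. The primary structure is the cantilever fixed at X.
Downward deflection at the released point Y due to the loads:
  point load 139.5 at a = 2: Pa²(3L − a)/(6EI) = 3162/EI
  UDL 27: wL⁴/(8EI) = 69984/EI
  clockwise couple 58 at a = 10.8: M₀a(2L − a)/(2EI) = 4134/EI
  δ_0 = 77280/EI
Tip deflection under a unit load at Y: L³/(3EI) = 576/EI.
Compatibility at Y: δ_0 − R_Y·δ_{YY} = 0, so R_Y = 77280/576 = 134.2 kN.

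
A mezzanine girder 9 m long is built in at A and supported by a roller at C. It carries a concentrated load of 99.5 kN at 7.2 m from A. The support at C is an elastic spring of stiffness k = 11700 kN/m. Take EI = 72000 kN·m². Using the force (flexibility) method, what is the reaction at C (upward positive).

R_C = 68.32 kN

Remove the prop at C; the released (primary) structure is a cantilever built in at A.
Downward deflection at the released point C due to the loads:
  point load 99.5 at a = 7.2: Pa²(3L − a)/(6EI) = 17022/EI
Tip deflection under a unit load at C: L³/(3EI) = 243/EI.
With EI = 72000 kN·m²: δ_0 = 0.23641 m and δ_{CC} = 0.003375 m/kN.
Compatibility — the spring shortens by R_C/k under the reaction it provides: δ_0 − R_C·δ_{CC} = R_C/k. With 1/k = 0.000085 m/kN, R_C = δ_0 / (δ_{CC} + 1/k) = 0.23641 / (0.003375 + 0.000085) = 68.32 kN.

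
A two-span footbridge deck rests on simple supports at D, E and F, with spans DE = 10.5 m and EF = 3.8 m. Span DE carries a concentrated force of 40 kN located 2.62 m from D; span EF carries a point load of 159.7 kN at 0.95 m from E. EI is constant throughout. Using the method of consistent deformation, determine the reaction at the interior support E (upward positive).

Take M_E as the redundant. Released structure: two simple spans DE and EF with a hinge at E.
End slopes at the hinge E, treating each span as simply supported:
  span DE: point load 40 at a = 2.62: Pab(L + a)/(6LEI) = 172/EI
  span EF: point load 159.7 at a = 0.95: Pab(L + b)/(6LEI) = 126.1/EI
  relative rotation θ_0 = (172 + 126.1)/EI = 298.1/EI
A unit hogging moment at E produces rotation L₁/(3EI) + L₂/(3EI) = 4.767/EI.
Compatibility: M_E·(L₁+L₂)/(3EI) = θ_0, giving M_E = 62.54 kN·m (hogging).
Span DE, ΣM about D with M_E applied at E: R_E^{DE}·10.5 = 104.8 + 62.54, so R_E^{DE} = 15.94 kN and R_D = 40 − 15.94 = 24.06 kN.
Span EF, ΣM about F: R_E^{EF}·3.8 = 455.1 + 62.54, so R_E^{EF} = 136.2 kN and R_F = 159.7 − 136.2 = 23.47 kN.
R_E = 15.94 + 136.2 = 152.2 kN.

R_E = 152.2 kN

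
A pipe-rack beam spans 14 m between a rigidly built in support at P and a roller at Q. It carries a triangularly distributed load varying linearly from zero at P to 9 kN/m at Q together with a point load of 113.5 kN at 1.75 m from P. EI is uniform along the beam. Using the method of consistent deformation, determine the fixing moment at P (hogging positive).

M_P = 265.8 kN·m

Release the roller at Q. Primary structure: cantilever fixed at P.
Deflection at Q on the released cantilever, summing each load's contribution:
  triangular load, peak 9 at the free end: 11w₀L⁴/(120EI) = 31693/EI
  point load 113.5 at a = 1.75: Pa²(3L − a)/(6EI) = 2332/EI
  δ_0 = 34025/EI
Flexibility coefficient — unit upward force at Q: δ_{QQ} = L³/(3EI) = 914.7/EI.
Compatibility at Q: δ_0 − R_Q·δ_{QQ} = 0, so R_Q = 34025/914.7 = 37.2 kN.
Moment equilibrium about P: M_P = Σ(load moments about P) − R_Q·L = 786.6 − 37.2×14 = 265.8 kN·m.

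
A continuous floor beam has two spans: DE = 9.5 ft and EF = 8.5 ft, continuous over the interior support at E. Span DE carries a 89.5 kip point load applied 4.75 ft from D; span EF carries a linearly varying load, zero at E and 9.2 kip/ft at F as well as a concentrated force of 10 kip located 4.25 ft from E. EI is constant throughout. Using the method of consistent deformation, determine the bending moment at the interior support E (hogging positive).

Release continuity at E by inserting a hinge; the redundant is the internal moment M_E. The primary structure is two simply-supported spans DE and EF.
Rotations at E on the released spans (each span's end-slope, ×1/EI):
  span DE: point load 89.5 at a = 4.75: Pab(L + a)/(6LEI) = 504.8/EI
  span EF: triangular load, peak 9.2: 7w₀L³/(360EI) = 109.9/EI
  span EF: point load 10 at a = 4.25: Pab(L + b)/(6LEI) = 45.16/EI
  relative rotation θ_0 = (504.8 + 155)/EI = 659.9/EI
A unit hogging moment at E produces rotation L₁/(3EI) + L₂/(3EI) = 6/EI.
Slope continuity at E: θ_0 = M_E·6/EI, so M_E = 659.9/6 = 110 kip·ft (hogging).

M_E = 110 kip·ft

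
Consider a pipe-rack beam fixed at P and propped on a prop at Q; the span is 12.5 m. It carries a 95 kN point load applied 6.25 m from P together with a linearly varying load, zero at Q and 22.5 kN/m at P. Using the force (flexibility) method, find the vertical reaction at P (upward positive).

Release the roller at Q. Primary structure: cantilever fixed at P.
Primary-structure tip deflection at Q by superposition:
  point load 95 at a = 6.25: Pa²(3L − a)/(6EI) = 19328/EI
  triangular load, peak 22.5 at the fixed end: w₀L⁴/(30EI) = 18311/EI
  δ_0 = 37638/EI
Tip deflection under a unit load at Q: L³/(3EI) = 651/EI.
Compatibility at Q: δ_0 − R_Q·δ_{QQ} = 0, so R_Q = 37638/651 = 57.81 kN.
Vertical equilibrium: R_P = ΣP − R_Q = 235.6 − 57.81 = 177.8 kN.

R_P = 177.8 kN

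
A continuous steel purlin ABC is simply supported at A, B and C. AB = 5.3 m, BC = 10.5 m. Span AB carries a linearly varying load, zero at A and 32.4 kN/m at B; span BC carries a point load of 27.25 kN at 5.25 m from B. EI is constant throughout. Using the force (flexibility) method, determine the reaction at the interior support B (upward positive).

R_B = 86.77 kN

Release continuity at B by inserting a hinge; the redundant is the internal moment M_B. The primary structure is two simply-supported spans AB and BC.
Rotations at B on the released spans (each span's end-slope, ×1/EI):
  span AB: triangular load, peak 32.4: w₀L³/(45EI) = 107.2/EI
  span BC: point load 27.25 at a = 5.25: Pab(L + b)/(6LEI) = 187.8/EI
  relative rotation θ_0 = (107.2 + 187.8)/EI = 295/EI
A unit hogging moment at B produces rotation L₁/(3EI) + L₂/(3EI) = 5.267/EI.
Compatibility: M_B·(L₁+L₂)/(3EI) = θ_0, giving M_B = 56.01 kN·m (hogging).
Span AB, ΣM about A with M_B applied at B: R_B^{AB}·5.3 = 303.4 + 56.01, so R_B^{AB} = 67.81 kN and R_A = 85.86 − 67.81 = 18.05 kN.
Span BC, ΣM about C: R_B^{BC}·10.5 = 143.1 + 56.01, so R_B^{BC} = 18.96 kN and R_C = 27.25 − 18.96 = 8.291 kN.
R_B = 67.81 + 18.96 = 86.77 kN.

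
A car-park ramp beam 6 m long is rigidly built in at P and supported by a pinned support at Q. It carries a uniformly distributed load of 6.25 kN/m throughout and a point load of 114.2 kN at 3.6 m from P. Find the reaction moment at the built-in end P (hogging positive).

M_P = 143.2 kN·m

Take the reaction at Q as the redundant and release it; the primary structure is a cantilever fixed at P.
Free-end deflection of the primary structure under the applied loading (downward +):
  UDL 6.25: wL⁴/(8EI) = 1012/EI
  point load 114.2 at a = 3.6: Pa²(3L − a)/(6EI) = 3552/EI
  δ_0 = 4565/EI
Tip deflection under a unit load at Q: L³/(3EI) = 72/EI.
Compatibility at Q: δ_0 − R_Q·δ_{QQ} = 0, so R_Q = 4565/72 = 63.4 kN.
Moment equilibrium about P: M_P = Σ(load moments about P) − R_Q·L = 523.6 − 63.4×6 = 143.2 kN·m.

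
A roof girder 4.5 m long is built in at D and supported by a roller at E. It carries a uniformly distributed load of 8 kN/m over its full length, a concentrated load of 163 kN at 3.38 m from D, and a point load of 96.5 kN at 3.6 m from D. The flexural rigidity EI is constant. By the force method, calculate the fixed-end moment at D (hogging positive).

Choose R_E as the redundant. The primary structure is the cantilever fixed at D.
Primary-structure tip deflection at E by superposition:
  UDL 8: wL⁴/(8EI) = 410.1/EI
  point load 163 at a = 3.38: Pa²(3L − a)/(6EI) = 3141/EI
  point load 96.5 at a = 3.6: Pa²(3L − a)/(6EI) = 2064/EI
  δ_0 = 5614/EI
Tip deflection under a unit load at E: L³/(3EI) = 30.38/EI.
The prop prevents deflection at E: R_E = δ_0/δ_{EE} = 5614/30.38 = 184.8 kN.
Moment equilibrium about D: M_D = Σ(load moments about D) − R_E·L = 979.3 − 184.8×4.5 = 147.6 kN·m.

M_D = 147.6 kN·m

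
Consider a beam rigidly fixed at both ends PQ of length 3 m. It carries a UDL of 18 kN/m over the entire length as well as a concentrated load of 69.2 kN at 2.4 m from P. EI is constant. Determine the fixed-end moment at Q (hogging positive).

M_Q = 40.07 kN·m

Release both end moments; the primary structure is a simply-supported span PQ with redundants M_P and M_Q.
On the primary (simply-supported) span, the end slopes from the loading are:
  at P: UDL 18: wL³/(24EI) = 20.25/EI
  at Q: UDL 18: wL³/(24EI) = 20.25/EI
  at P: point load 69.2 at a = 2.4: Pab(L + b)/(6LEI) = 19.93/EI
  at Q: point load 69.2 at a = 2.4: Pab(L + a)/(6LEI) = 29.89/EI
  θ_P0 = 40.18/EI,  θ_Q0 = 50.14/EI
Flexibility coefficients: a unit moment at one end gives L/(3EI) there and L/(6EI) at the far end, so f₁₁ = f₂₂ = 1/EI and f₁₂ = f₂₁ = 0.5/EI.
Compatibility — zero rotation at each built-in end:
  1 M_P + 0.5 M_Q = 40.18
  0.5 M_P + 1 M_Q = 50.14
Solving the pair gives M_P = 20.14 kN·m and M_Q = 40.07 kN·m (hogging).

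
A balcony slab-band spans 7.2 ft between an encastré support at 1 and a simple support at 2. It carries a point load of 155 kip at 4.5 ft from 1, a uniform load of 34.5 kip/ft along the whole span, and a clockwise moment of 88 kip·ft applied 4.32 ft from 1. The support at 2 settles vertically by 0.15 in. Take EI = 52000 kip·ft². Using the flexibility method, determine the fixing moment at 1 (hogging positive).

M_1 = 418.1 kip·ft

Remove the prop at 2; the released (primary) structure is a cantilever built in at 1.
Primary-structure tip deflection at 2 by superposition:
  point load 155 at a = 4.5: Pa²(3L − a)/(6EI) = 8945/EI
  UDL 34.5: wL⁴/(8EI) = 11589/EI
  clockwise couple 88 at a = 4.32: M₀a(2L − a)/(2EI) = 1916/EI
  δ_0 = 22451/EI
Flexibility coefficient — unit upward force at 2: δ_{22} = L³/(3EI) = 124.4/EI.
With EI = 52000 kip·ft²: δ_0 = 0.43175 ft and δ_{22} = 0.002393 ft/kip.
Compatibility — the beam at 2 must follow the support down by 0.0125 ft: δ_0 − R_2·δ_{22} = 0.0125, so R_2 = (0.43175 − 0.0125)/0.002393 = 175.2 kip.
Moment equilibrium about 1: M_1 = Σ(load moments about 1) − R_2·L = 1680 − 175.2×7.2 = 418.1 kip·ft.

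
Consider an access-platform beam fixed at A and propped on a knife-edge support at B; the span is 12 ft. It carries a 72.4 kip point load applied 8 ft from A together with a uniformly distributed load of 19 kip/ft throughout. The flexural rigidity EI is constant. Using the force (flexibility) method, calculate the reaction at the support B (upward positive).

R_B = 123 kip

Remove the prop at B; the released (primary) structure is a cantilever built in at A.
Free-end deflection of the primary structure under the applied loading (downward +):
  point load 72.4 at a = 8: Pa²(3L − a)/(6EI) = 21623/EI
  UDL 19: wL⁴/(8EI) = 49248/EI
  δ_0 = 70871/EI
Tip deflection under a unit load at B: L³/(3EI) = 576/EI.
The prop prevents deflection at B: R_B = δ_0/δ_{BB} = 70871/576 = 123 kip.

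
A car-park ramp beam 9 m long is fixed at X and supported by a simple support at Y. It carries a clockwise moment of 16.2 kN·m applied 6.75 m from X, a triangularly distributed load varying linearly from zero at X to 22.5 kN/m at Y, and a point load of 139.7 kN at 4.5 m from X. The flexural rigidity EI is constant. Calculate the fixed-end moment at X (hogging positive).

M_X = 335.5 kN·m

Take the reaction at Y as the redundant and release it; the primary structure is a cantilever fixed at X.
Primary-structure tip deflection at Y by superposition:
  clockwise couple 16.2 at a = 6.75: M₀a(2L − a)/(2EI) = 615.1/EI
  triangular load, peak 22.5 at the free end: 11w₀L⁴/(120EI) = 13532/EI
  point load 139.7 at a = 4.5: Pa²(3L − a)/(6EI) = 10608/EI
  δ_0 = 24756/EI
Tip deflection under a unit load at Y: L³/(3EI) = 243/EI.
Compatibility at Y: δ_0 − R_Y·δ_{YY} = 0, so R_Y = 24756/243 = 101.9 kN.
Moment equilibrium about X: M_X = Σ(load moments about X) − R_Y·L = 1252 − 101.9×9 = 335.5 kN·m.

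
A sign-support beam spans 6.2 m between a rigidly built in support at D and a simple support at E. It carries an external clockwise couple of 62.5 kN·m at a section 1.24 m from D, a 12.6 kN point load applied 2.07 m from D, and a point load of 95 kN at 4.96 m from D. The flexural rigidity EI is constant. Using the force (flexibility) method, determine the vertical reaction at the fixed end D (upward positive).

Choose R_E as the redundant. The primary structure is the cantilever fixed at D.
Primary-structure tip deflection at E by superposition:
  clockwise couple 62.5 at a = 1.24: M₀a(2L − a)/(2EI) = 432.4/EI
  point load 12.6 at a = 2.07: Pa²(3L − a)/(6EI) = 148.7/EI
  point load 95 at a = 4.96: Pa²(3L − a)/(6EI) = 5313/EI
  δ_0 = 5894/EI
Tip deflection under a unit load at E: L³/(3EI) = 79.44/EI.
The prop prevents deflection at E: R_E = δ_0/δ_{EE} = 5894/79.44 = 74.2 kN.
Vertical equilibrium: R_D = ΣP − R_E = 107.6 − 74.2 = 33.4 kN.

R_D = 33.4 kN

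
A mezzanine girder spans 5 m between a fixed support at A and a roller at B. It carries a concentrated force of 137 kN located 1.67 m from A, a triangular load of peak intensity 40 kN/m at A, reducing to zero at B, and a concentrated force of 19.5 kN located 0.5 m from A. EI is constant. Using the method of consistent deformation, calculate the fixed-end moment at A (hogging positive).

M_A = 201.9 kN·m

Take the reaction at B as the redundant and release it; the primary structure is a cantilever fixed at A.
Primary-structure tip deflection at B by superposition:
  point load 137 at a = 1.67: Pa²(3L − a)/(6EI) = 848.9/EI
  triangular load, peak 40 at the fixed end: w₀L⁴/(30EI) = 833.3/EI
  point load 19.5 at a = 0.5: Pa²(3L − a)/(6EI) = 11.78/EI
  δ_0 = 1694/EI
Flexibility coefficient — unit upward force at B: δ_{BB} = L³/(3EI) = 41.67/EI.
Compatibility at B: δ_0 − R_B·δ_{BB} = 0, so R_B = 1694/41.67 = 40.66 kN.
Moment equilibrium about A: M_A = Σ(load moments about A) − R_B·L = 405.2 − 40.66×5 = 201.9 kN·m.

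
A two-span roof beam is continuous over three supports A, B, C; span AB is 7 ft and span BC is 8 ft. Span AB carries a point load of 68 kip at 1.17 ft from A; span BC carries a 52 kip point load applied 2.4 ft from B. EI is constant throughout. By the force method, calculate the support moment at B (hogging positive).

M_B = 57.65 kip·ft

Insert a hinge at B; M_B is the redundant, and each span becomes simply supported.
Discontinuity in slope at B on the released structure — sum the simple-span end rotations:
  span AB: point load 68 at a = 1.17: Pab(L + a)/(6LEI) = 90.23/EI
  span BC: point load 52 at a = 2.4: Pab(L + b)/(6LEI) = 198/EI
  relative rotation θ_0 = (90.23 + 198)/EI = 288.2/EI
A unit hogging moment at B produces rotation L₁/(3EI) + L₂/(3EI) = 5/EI.
Compatibility: M_B·(L₁+L₂)/(3EI) = θ_0, giving M_B = 57.65 kip·ft (hogging).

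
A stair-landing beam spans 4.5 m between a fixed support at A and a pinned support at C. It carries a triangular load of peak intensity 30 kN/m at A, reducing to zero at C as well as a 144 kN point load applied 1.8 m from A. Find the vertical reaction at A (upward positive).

R_A = 168 kN

Release the roller at C. Primary structure: cantilever fixed at A.
Primary-structure tip deflection at C by superposition:
  triangular load, peak 30 at the fixed end: w₀L⁴/(30EI) = 410.1/EI
  point load 144 at a = 1.8: Pa²(3L − a)/(6EI) = 909.8/EI
  δ_0 = 1320/EI
Flexibility coefficient — unit upward force at C: δ_{CC} = L³/(3EI) = 30.38/EI.
The prop prevents deflection at C: R_C = δ_0/δ_{CC} = 1320/30.38 = 43.45 kN.
Vertical equilibrium: R_A = ΣP − R_C = 211.5 − 43.45 = 168 kN.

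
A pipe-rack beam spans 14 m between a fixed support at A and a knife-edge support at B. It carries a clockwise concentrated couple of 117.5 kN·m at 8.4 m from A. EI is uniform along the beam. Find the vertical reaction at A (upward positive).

Remove the prop at B; the released (primary) structure is a cantilever built in at A.
Deflection at B on the released cantilever, summing each load's contribution:
  clockwise couple 117.5 at a = 8.4: M₀a(2L − a)/(2EI) = 9673/EI
Tip deflection under a unit load at B: L³/(3EI) = 914.7/EI.
Compatibility at B: δ_0 − R_B·δ_{BB} = 0, so R_B = 9673/914.7 = 10.57 kN.
Vertical equilibrium: R_A = ΣP − R_B = 0 − 10.57 = -10.57 kN.

R_A = -10.57 kN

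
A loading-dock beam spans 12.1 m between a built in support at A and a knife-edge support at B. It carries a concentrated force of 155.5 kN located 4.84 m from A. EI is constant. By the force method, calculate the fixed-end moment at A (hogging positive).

Release the roller at B. Primary structure: cantilever fixed at A.
Primary-structure tip deflection at B by superposition:
  point load 155.5 at a = 4.84: Pa²(3L − a)/(6EI) = 19100/EI
Tip deflection under a unit load at B: L³/(3EI) = 590.5/EI.
Compatibility at B: δ_0 − R_B·δ_{BB} = 0, so R_B = 19100/590.5 = 32.34 kN.
Moment equilibrium about A: M_A = Σ(load moments about A) − R_B·L = 752.6 − 32.34×12.1 = 361.3 kN·m.

M_A = 361.3 kN·m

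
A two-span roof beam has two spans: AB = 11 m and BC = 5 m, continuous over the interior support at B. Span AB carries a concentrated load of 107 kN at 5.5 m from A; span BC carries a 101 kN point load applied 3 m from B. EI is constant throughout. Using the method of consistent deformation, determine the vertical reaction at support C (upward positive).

R_C = 24.95 kN

Insert a hinge at B; M_B is the redundant, and each span becomes simply supported.
Rotations at B on the released spans (each span's end-slope, ×1/EI):
  span AB: point load 107 at a = 5.5: Pab(L + a)/(6LEI) = 809.2/EI
  span BC: point load 101 at a = 3: Pab(L + b)/(6LEI) = 141.4/EI
  relative rotation θ_0 = (809.2 + 141.4)/EI = 950.6/EI
A unit hogging moment at B produces rotation L₁/(3EI) + L₂/(3EI) = 5.333/EI.
Slope continuity at B: θ_0 = M_B·5.333/EI, so M_B = 950.6/5.333 = 178.2 kN·m (hogging).
Span BC, ΣM about C: R_B^{BC}·5 = 202 + 178.2, so R_B^{BC} = 76.05 kN and R_C = 101 − 76.05 = 24.95 kN.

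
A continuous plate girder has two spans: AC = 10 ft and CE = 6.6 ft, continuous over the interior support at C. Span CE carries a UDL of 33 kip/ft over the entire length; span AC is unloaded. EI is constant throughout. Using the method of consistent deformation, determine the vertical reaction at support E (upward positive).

R_E = 98.08 kip

Take M_C as the redundant. Released structure: two simple spans AC and CE with a hinge at C.
Rotations at C on the released spans (each span's end-slope, ×1/EI):
  span CE: UDL 33: wL³/(24EI) = 395.3/EI
  relative rotation θ_0 = (0 + 395.3)/EI = 395.3/EI
A unit hogging moment at C produces rotation L₁/(3EI) + L₂/(3EI) = 5.533/EI.
Compatibility: M_C·(L₁+L₂)/(3EI) = θ_0, giving M_C = 71.44 kip·ft (hogging).
Span CE, ΣM about E: R_C^{CE}·6.6 = 718.7 + 71.44, so R_C^{CE} = 119.7 kip and R_E = 217.8 − 119.7 = 98.08 kip.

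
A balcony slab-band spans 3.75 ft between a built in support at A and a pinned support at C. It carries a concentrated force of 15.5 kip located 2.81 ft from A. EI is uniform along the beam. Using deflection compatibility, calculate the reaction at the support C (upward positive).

R_C = 9.794 kip

Release the roller at C. Primary structure: cantilever fixed at A.
Primary-structure tip deflection at C by superposition:
  point load 15.5 at a = 2.81: Pa²(3L − a)/(6EI) = 172.2/EI
Tip deflection under a unit load at C: L³/(3EI) = 17.58/EI.
The prop prevents deflection at C: R_C = δ_0/δ_{CC} = 172.2/17.58 = 9.794 kip.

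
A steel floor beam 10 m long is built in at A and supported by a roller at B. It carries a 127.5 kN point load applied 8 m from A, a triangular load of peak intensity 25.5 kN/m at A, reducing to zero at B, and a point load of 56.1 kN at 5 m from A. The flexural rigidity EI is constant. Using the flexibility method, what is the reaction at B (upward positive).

R_B = 132.8 kN

Release the roller at B. Primary structure: cantilever fixed at A.
Primary-structure tip deflection at B by superposition:
  point load 127.5 at a = 8: Pa²(3L − a)/(6EI) = 29920/EI
  triangular load, peak 25.5 at the fixed end: w₀L⁴/(30EI) = 8500/EI
  point load 56.1 at a = 5: Pa²(3L − a)/(6EI) = 5844/EI
  δ_0 = 44264/EI
Flexibility coefficient — unit upward force at B: δ_{BB} = L³/(3EI) = 333.3/EI.
Compatibility at B: δ_0 − R_B·δ_{BB} = 0, so R_B = 44264/333.3 = 132.8 kN.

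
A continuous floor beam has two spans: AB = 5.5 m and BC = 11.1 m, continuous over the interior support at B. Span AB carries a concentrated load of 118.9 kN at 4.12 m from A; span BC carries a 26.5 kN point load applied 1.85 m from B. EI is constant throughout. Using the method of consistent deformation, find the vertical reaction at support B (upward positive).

Release continuity at B by inserting a hinge; the redundant is the internal moment M_B. The primary structure is two simply-supported spans AB and BC.
End slopes at the hinge B, treating each span as simply supported:
  span AB: point load 118.9 at a = 4.12: Pab(L + a)/(6LEI) = 197.1/EI
  span BC: point load 26.5 at a = 1.85: Pab(L + b)/(6LEI) = 138.6/EI
  relative rotation θ_0 = (197.1 + 138.6)/EI = 335.6/EI
A unit hogging moment at B produces rotation L₁/(3EI) + L₂/(3EI) = 5.533/EI.
Slope continuity at B: θ_0 = M_B·5.533/EI, so M_B = 335.6/5.533 = 60.66 kN·m (hogging).
Span AB, ΣM about A with M_B applied at B: R_B^{AB}·5.5 = 489.9 + 60.66, so R_B^{AB} = 100.1 kN and R_A = 118.9 − 100.1 = 18.8 kN.
Span BC, ΣM about C: R_B^{BC}·11.1 = 245.1 + 60.66, so R_B^{BC} = 27.55 kN and R_C = 26.5 − 27.55 = -1.048 kN.
R_B = 100.1 + 27.55 = 127.6 kN.

R_B = 127.6 kN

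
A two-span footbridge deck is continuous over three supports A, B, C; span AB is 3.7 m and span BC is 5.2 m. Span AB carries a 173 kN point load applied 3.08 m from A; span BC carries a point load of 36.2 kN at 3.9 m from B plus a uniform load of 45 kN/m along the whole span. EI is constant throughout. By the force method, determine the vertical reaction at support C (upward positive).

Take M_B as the redundant. Released structure: two simple spans AB and BC with a hinge at B.
End slopes at the hinge B, treating each span as simply supported:
  span AB: point load 173 at a = 3.08: Pab(L + a)/(6LEI) = 100.9/EI
  span BC: point load 36.2 at a = 3.9: Pab(L + b)/(6LEI) = 38.24/EI
  span BC: UDL 45: wL³/(24EI) = 263.6/EI
  relative rotation θ_0 = (100.9 + 301.9)/EI = 402.8/EI
A unit hogging moment at B produces rotation L₁/(3EI) + L₂/(3EI) = 2.967/EI.
Compatibility: M_B·(L₁+L₂)/(3EI) = θ_0, giving M_B = 135.8 kN·m (hogging).
Span BC, ΣM about C: R_B^{BC}·5.2 = 655.5 + 135.8, so R_B^{BC} = 152.2 kN and R_C = 270.2 − 152.2 = 118 kN.

R_C = 118 kN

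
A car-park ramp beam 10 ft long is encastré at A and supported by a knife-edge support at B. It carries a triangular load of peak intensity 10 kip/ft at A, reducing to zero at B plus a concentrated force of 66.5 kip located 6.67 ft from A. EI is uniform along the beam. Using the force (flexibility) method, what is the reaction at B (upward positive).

R_B = 44.51 kip

Release the roller at B. Primary structure: cantilever fixed at A.
Primary-structure tip deflection at B by superposition:
  triangular load, peak 10 at the fixed end: w₀L⁴/(30EI) = 3333/EI
  point load 66.5 at a = 6.67: Pa²(3L − a)/(6EI) = 11504/EI
  δ_0 = 14837/EI
Tip deflection under a unit load at B: L³/(3EI) = 333.3/EI.
The prop prevents deflection at B: R_B = δ_0/δ_{BB} = 14837/333.3 = 44.51 kip.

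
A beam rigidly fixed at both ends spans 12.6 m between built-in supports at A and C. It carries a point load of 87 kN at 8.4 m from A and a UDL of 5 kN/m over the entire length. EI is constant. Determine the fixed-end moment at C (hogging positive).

M_C = 228.6 kN·m

Release both end moments; the primary structure is a simply-supported span AC with redundants M_A and M_C.
End rotations of the released simple span under the applied load (×1/EI):
  at A: point load 87 at a = 8.4: Pab(L + b)/(6LEI) = 682.1/EI
  at C: point load 87 at a = 8.4: Pab(L + a)/(6LEI) = 852.6/EI
  at A: UDL 5: wL³/(24EI) = 416.7/EI
  at C: UDL 5: wL³/(24EI) = 416.7/EI
  θ_A0 = 1099/EI,  θ_C0 = 1269/EI
Flexibility coefficients: a unit moment at one end gives L/(3EI) there and L/(6EI) at the far end, so f₁₁ = f₂₂ = 4.2/EI and f₁₂ = f₂₁ = 2.1/EI.
Compatibility — zero rotation at each built-in end:
  4.2 M_A + 2.1 M_C = 1099
  2.1 M_A + 4.2 M_C = 1269
Solving the pair gives M_A = 147.3 kN·m and M_C = 228.6 kN·m (hogging).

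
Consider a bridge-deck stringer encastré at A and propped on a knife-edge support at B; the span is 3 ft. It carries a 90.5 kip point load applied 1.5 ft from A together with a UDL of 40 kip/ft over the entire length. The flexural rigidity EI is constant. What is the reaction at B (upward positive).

R_B = 73.28 kip

Take the reaction at B as the redundant and release it; the primary structure is a cantilever fixed at A.
Free-end deflection of the primary structure under the applied loading (downward +):
  point load 90.5 at a = 1.5: Pa²(3L − a)/(6EI) = 254.5/EI
  UDL 40: wL⁴/(8EI) = 405/EI
  δ_0 = 659.5/EI
Tip deflection under a unit load at B: L³/(3EI) = 9/EI.
Compatibility at B: δ_0 − R_B·δ_{BB} = 0, so R_B = 659.5/9 = 73.28 kip.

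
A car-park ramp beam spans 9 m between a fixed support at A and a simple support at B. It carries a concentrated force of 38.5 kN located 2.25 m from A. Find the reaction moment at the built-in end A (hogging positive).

Remove the prop at B; the released (primary) structure is a cantilever built in at A.
Free-end deflection of the primary structure under the applied loading (downward +):
  point load 38.5 at a = 2.25: Pa²(3L − a)/(6EI) = 804/EI
Flexibility coefficient — unit upward force at B: δ_{BB} = L³/(3EI) = 243/EI.
The prop prevents deflection at B: R_B = δ_0/δ_{BB} = 804/243 = 3.309 kN.
Moment equilibrium about A: M_A = Σ(load moments about A) − R_B·L = 86.62 − 3.309×9 = 56.85 kN·m.

M_A = 56.85 kN·m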